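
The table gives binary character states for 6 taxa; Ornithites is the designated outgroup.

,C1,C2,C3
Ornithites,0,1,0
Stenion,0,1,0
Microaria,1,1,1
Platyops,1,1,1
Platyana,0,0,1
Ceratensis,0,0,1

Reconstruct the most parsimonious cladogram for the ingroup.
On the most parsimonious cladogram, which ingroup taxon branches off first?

Character polarity is set by the outgroup: the derived state is whichever differs from the outgroup's state, so for C2 the derived state is '0', and for the remaining characters it is '1'.
Only Microaria and Platyops show the derived state '1' for C1, supporting them as a clade.
Only Ceratensis and Platyana show the derived state '0' for C2, supporting them as a clade.
Only Ceratensis, Microaria, Platyana, and Platyops show the derived state '1' for C3, supporting them as a clade.
Most parsimonious ingroup topology: (Stenion,((Microaria,Platyops),(Platyana,Ceratensis))).
Stenion is sister to the clade containing all other ingroup taxa, so it is the earliest-diverging (most basal) ingroup lineage.

Stenion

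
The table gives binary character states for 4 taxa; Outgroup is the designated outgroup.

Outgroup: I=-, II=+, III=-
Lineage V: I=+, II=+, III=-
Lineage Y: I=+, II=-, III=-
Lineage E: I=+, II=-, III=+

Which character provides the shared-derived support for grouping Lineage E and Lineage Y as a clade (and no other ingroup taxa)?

Character polarity is set by the outgroup: the derived state is whichever differs from the outgroup's state, so for II the derived state is '-', and for the remaining characters it is '+'.
I (derived state '+') is shared by all ingroup taxa — unites the whole ingroup.
Only Lineage E and Lineage Y show the derived state '-' for II, supporting them as a clade.
III (derived state '+') is unique to Lineage E (autapomorphy; uninformative for grouping).
Most parsimonious ingroup topology: (Lineage V,(Lineage Y,Lineage E)).
The clade {Lineage E, Lineage Y} is supported by II: its derived state '-' occurs in exactly those taxa and in no other taxon (including the outgroup).

II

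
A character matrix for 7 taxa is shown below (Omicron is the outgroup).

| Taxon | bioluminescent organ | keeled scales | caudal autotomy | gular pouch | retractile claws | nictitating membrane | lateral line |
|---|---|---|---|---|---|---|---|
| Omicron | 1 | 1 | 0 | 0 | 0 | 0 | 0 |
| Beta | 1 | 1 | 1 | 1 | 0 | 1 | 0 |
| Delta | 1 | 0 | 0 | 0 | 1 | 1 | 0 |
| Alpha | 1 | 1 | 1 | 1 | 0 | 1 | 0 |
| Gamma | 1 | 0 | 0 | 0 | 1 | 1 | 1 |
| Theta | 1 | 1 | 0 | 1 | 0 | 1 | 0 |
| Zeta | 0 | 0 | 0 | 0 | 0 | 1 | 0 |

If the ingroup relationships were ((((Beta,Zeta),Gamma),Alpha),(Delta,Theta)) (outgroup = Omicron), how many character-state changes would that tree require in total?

Map each character onto ((((Beta,Zeta),Gamma),Alpha),(Delta,Theta)) (rooted by Omicron) and count the minimum state changes it requires (Fitch parsimony):
bioluminescent organ: 1; keeled scales: 3; caudal autotomy: 2; gular pouch: 3; retractile claws: 2; nictitating membrane: 1; lateral line: 1.
Total tree length = 13.

13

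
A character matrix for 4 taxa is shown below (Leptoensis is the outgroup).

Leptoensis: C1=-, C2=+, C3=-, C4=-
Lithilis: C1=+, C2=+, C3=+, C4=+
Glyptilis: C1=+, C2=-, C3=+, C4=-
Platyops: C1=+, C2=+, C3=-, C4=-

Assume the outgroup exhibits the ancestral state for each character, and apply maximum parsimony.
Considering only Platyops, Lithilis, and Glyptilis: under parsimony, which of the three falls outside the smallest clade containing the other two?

Character polarity is set by the outgroup: the derived state is whichever differs from the outgroup's state, so for C2 the derived state is '-', and for the remaining characters it is '+'.
C1 (derived state '+') is shared by all ingroup taxa — unites the whole ingroup.
C2: derived state '-' in Glyptilis only — an autapomorphy, so it tells us nothing about relationships among taxa.
Only Glyptilis and Lithilis show the derived state '+' for C3, supporting them as a clade.
C4 (derived state '+') is unique to Lithilis (autapomorphy; uninformative for grouping).
Most parsimonious ingroup topology: ((Lithilis,Glyptilis),Platyops).
Lithilis and Glyptilis share a more recent common ancestor with each other than either does with Platyops, so Platyops is the least closely related of the three.

Platyops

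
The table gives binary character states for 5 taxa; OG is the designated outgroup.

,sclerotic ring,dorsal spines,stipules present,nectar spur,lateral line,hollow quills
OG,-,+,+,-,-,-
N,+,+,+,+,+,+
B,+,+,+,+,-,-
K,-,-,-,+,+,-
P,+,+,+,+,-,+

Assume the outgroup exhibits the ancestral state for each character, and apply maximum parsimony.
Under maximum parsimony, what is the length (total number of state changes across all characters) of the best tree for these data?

Character polarity is set by the outgroup: the derived state is whichever differs from the outgroup's state, so for dorsal spines, stipules present the derived state is '-', and for the remaining characters it is '+'.
Only B, N, and P show the derived state '+' for sclerotic ring, supporting them as a clade.
dorsal spines (derived state '-') is unique to K (autapomorphy; uninformative for grouping).
stipules present: derived state '-' in K only — an autapomorphy, so it tells us nothing about relationships among taxa.
All ingroup taxa share the derived state '+' for nectar spur; it defines the ingroup but does not resolve relationships within it.
lateral line groups K and N, which is incompatible with the clades supported by the remaining characters; treating it as convergent (homoplasy) costs fewer steps than any alternative tree.
hollow quills (derived state '+') is shared by N and P — a synapomorphy uniting that clade.
Most parsimonious ingroup topology: (((N,P),B),K).
Changes per character on this tree: sclerotic ring: 1; dorsal spines: 1; stipules present: 1; nectar spur: 1; lateral line: 2; hollow quills: 1.
Total = 7.

7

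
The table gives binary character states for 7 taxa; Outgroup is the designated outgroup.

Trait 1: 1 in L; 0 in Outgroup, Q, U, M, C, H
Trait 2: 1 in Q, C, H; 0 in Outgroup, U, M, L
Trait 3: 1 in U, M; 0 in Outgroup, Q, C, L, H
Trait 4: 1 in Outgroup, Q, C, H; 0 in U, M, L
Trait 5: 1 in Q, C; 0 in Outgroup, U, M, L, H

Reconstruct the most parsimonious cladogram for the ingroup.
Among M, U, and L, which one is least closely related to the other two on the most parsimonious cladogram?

L

Character polarity is set by the outgroup: the derived state is whichever differs from the outgroup's state, so for Trait 4 the derived state is '0', and for the remaining characters it is '1'.
Trait 1: derived state '1' in L only — an autapomorphy, so it tells us nothing about relationships among taxa.
Trait 2 (derived state '1') is shared by C, H, and Q — a synapomorphy uniting that clade.
Trait 3: derived state '1' in M and U only — synapomorphy for {M, U}.
Trait 4: derived state '0' in L, M, and U only — synapomorphy for {L, M, U}.
Only C and Q show the derived state '1' for Trait 5, supporting them as a clade.
Most parsimonious ingroup topology: (((Q,C),H),((U,M),L)).
U and M share a more recent common ancestor with each other than either does with L, so L is the least closely related of the three.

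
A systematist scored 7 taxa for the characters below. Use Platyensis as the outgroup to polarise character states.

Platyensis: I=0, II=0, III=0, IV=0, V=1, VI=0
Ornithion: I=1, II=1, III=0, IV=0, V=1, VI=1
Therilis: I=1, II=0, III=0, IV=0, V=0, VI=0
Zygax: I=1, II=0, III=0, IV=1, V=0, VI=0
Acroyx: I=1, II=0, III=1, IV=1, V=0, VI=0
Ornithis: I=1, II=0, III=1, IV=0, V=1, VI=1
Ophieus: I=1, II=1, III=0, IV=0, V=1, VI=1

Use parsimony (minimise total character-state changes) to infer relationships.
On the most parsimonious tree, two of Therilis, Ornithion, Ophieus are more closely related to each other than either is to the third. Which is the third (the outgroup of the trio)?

Therilis

Character polarity is set by the outgroup: the derived state is whichever differs from the outgroup's state, so for V the derived state is '0', and for the remaining characters it is '1'.
All ingroup taxa share the derived state '1' for I; it defines the ingroup but does not resolve relationships within it.
II (derived state '1') is shared by Ophieus and Ornithion — a synapomorphy uniting that clade.
III (state '1') occurs in Acroyx and Ornithis but conflicts with the nesting implied by the other characters — most parsimoniously interpreted as homoplasy.
IV: derived state '1' in Acroyx and Zygax only — synapomorphy for {Acroyx, Zygax}.
V: derived state '0' in Acroyx, Therilis, and Zygax only — synapomorphy for {Acroyx, Therilis, Zygax}.
VI: derived state '1' in Ophieus, Ornithion, and Ornithis only — synapomorphy for {Ophieus, Ornithion, Ornithis}.
Most parsimonious ingroup topology: (((Ornithion,Ophieus),Ornithis),(Therilis,(Zygax,Acroyx))).
Ophieus and Ornithion share a more recent common ancestor with each other than either does with Therilis, so Therilis is the least closely related of the three.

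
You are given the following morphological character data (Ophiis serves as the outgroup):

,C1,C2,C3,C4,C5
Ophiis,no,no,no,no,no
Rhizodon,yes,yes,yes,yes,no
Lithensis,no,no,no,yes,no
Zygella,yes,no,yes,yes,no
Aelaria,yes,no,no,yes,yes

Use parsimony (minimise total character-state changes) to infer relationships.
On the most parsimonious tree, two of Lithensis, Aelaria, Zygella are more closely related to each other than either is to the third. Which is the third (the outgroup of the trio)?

The outgroup has state 'no' for every character, so 'yes' is the derived state throughout.
C1: derived state 'yes' in Aelaria, Rhizodon, and Zygella only — synapomorphy for {Aelaria, Rhizodon, Zygella}.
C2: derived state 'yes' in Rhizodon only — an autapomorphy, so it tells us nothing about relationships among taxa.
C3 (derived state 'yes') is shared by Rhizodon and Zygella — a synapomorphy uniting that clade.
All ingroup taxa share the derived state 'yes' for C4; it defines the ingroup but does not resolve relationships within it.
C5: derived state 'yes' in Aelaria only — an autapomorphy, so it tells us nothing about relationships among taxa.
Most parsimonious ingroup topology: (((Rhizodon,Zygella),Aelaria),Lithensis).
Aelaria and Zygella share a more recent common ancestor with each other than either does with Lithensis, so Lithensis is the least closely related of the three.

Lithensis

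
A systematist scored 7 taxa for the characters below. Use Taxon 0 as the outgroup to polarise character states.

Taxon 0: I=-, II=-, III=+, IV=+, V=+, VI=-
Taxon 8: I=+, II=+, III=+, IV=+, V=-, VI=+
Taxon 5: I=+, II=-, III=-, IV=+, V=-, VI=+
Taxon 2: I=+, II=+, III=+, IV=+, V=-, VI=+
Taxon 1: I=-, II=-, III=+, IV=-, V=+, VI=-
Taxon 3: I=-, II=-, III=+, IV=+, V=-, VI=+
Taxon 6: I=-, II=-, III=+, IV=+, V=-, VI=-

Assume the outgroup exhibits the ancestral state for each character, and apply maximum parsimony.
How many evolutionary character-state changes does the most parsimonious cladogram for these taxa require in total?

Character polarity is set by the outgroup: the derived state is whichever differs from the outgroup's state, so for III, IV, V the derived state is '-', and for the remaining characters it is '+'.
I: derived state '+' in Taxon 2, Taxon 5, and Taxon 8 only — synapomorphy for {Taxon 2, Taxon 5, Taxon 8}.
Only Taxon 2 and Taxon 8 show the derived state '+' for II, supporting them as a clade.
III: derived state '-' in Taxon 5 only — an autapomorphy, so it tells us nothing about relationships among taxa.
IV (derived state '-') is unique to Taxon 1 (autapomorphy; uninformative for grouping).
V (derived state '-') is shared by Taxon 2, Taxon 3, Taxon 5, Taxon 6, and Taxon 8 — a synapomorphy uniting that clade.
VI (derived state '+') is shared by Taxon 2, Taxon 3, Taxon 5, and Taxon 8 — a synapomorphy uniting that clade.
Most parsimonious ingroup topology: (((((Taxon 8,Taxon 2),Taxon 5),Taxon 3),Taxon 6),Taxon 1).
Changes per character on this tree: I: 1; II: 1; III: 1; IV: 1; V: 1; VI: 1.
Total = 6.

6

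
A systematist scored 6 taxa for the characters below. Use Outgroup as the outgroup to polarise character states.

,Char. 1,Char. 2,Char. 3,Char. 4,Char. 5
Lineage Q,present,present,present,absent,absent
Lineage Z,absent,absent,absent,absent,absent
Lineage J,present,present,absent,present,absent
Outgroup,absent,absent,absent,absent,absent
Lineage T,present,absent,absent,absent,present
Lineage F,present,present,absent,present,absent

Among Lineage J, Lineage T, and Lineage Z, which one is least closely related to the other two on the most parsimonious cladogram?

The outgroup has state 'absent' for every character, so 'present' is the derived state throughout.
Char. 1 (derived state 'present') is shared by Lineage F, Lineage J, Lineage Q, and Lineage T — a synapomorphy uniting that clade.
Char. 2: derived state 'present' in Lineage F, Lineage J, and Lineage Q only — synapomorphy for {Lineage F, Lineage J, Lineage Q}.
Char. 3 (derived state 'present') is unique to Lineage Q (autapomorphy; uninformative for grouping).
Char. 4: derived state 'present' in Lineage F and Lineage J only — synapomorphy for {Lineage F, Lineage J}.
Char. 5 (derived state 'present') is unique to Lineage T (autapomorphy; uninformative for grouping).
Most parsimonious ingroup topology: ((Lineage T,((Lineage F,Lineage J),Lineage Q)),Lineage Z).
Lineage T and Lineage J share a more recent common ancestor with each other than either does with Lineage Z, so Lineage Z is the least closely related of the three.

Lineage Z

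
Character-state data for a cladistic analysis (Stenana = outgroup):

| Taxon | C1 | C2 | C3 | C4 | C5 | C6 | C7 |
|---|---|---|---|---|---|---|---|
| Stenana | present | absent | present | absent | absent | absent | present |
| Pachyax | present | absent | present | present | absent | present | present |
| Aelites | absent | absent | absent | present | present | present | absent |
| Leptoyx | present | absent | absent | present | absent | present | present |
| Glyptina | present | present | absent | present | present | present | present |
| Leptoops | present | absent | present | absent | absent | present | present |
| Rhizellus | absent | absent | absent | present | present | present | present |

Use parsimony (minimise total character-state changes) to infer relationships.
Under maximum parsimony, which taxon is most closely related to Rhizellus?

Aelites

Character polarity is set by the outgroup: the derived state is whichever differs from the outgroup's state, so for C1, C3, C7 the derived state is 'absent', and for the remaining characters it is 'present'.
Only Aelites and Rhizellus show the derived state 'absent' for C1, supporting them as a clade.
C2: derived state 'present' in Glyptina only — an autapomorphy, so it tells us nothing about relationships among taxa.
C3 (derived state 'absent') is shared by Aelites, Glyptina, Leptoyx, and Rhizellus — a synapomorphy uniting that clade.
C4 (derived state 'present') is shared by Aelites, Glyptina, Leptoyx, Pachyax, and Rhizellus — a synapomorphy uniting that clade.
C5 (derived state 'present') is shared by Aelites, Glyptina, and Rhizellus — a synapomorphy uniting that clade.
C6 (derived state 'present') is shared by all ingroup taxa — unites the whole ingroup.
C7: derived state 'absent' in Aelites only — an autapomorphy, so it tells us nothing about relationships among taxa.
Most parsimonious ingroup topology: ((Pachyax,(((Aelites,Rhizellus),Glyptina),Leptoyx)),Leptoops).
Rhizellus and Aelites form a cherry on this tree, so they are sister taxa.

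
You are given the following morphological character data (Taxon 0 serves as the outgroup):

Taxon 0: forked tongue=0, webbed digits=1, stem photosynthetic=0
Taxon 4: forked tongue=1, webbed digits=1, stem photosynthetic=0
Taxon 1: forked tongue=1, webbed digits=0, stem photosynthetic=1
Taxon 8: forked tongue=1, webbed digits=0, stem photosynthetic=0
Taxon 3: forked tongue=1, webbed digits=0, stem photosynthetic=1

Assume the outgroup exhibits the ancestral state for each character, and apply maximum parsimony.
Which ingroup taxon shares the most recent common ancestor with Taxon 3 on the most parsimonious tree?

Character polarity is set by the outgroup: the derived state is whichever differs from the outgroup's state, so for webbed digits the derived state is '0', and for the remaining characters it is '1'.
forked tongue (derived state '1') is shared by all ingroup taxa — unites the whole ingroup.
webbed digits (derived state '0') is shared by Taxon 1, Taxon 3, and Taxon 8 — a synapomorphy uniting that clade.
stem photosynthetic (derived state '1') is shared by Taxon 1 and Taxon 3 — a synapomorphy uniting that clade.
Most parsimonious ingroup topology: (Taxon 4,((Taxon 1,Taxon 3),Taxon 8)).
Taxon 3 and Taxon 1 form a cherry on this tree, so they are sister taxa.

Taxon 1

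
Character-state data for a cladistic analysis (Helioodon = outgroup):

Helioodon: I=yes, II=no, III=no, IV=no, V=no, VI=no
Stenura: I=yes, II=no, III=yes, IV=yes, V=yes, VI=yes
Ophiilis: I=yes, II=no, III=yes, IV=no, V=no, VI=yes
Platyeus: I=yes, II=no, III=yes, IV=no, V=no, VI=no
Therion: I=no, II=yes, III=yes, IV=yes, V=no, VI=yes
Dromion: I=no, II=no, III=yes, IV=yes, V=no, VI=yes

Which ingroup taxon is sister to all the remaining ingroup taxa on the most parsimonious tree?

Platyeus

Character polarity is set by the outgroup: the derived state is whichever differs from the outgroup's state, so for I the derived state is 'no', and for the remaining characters it is 'yes'.
Only Dromion and Therion show the derived state 'no' for I, supporting them as a clade.
II (derived state 'yes') is unique to Therion (autapomorphy; uninformative for grouping).
All ingroup taxa share the derived state 'yes' for III; it defines the ingroup but does not resolve relationships within it.
IV: derived state 'yes' in Dromion, Stenura, and Therion only — synapomorphy for {Dromion, Stenura, Therion}.
V (derived state 'yes') is unique to Stenura (autapomorphy; uninformative for grouping).
VI (derived state 'yes') is shared by Dromion, Ophiilis, Stenura, and Therion — a synapomorphy uniting that clade.
Most parsimonious ingroup topology: (((Stenura,(Therion,Dromion)),Ophiilis),Platyeus).
Platyeus is sister to the clade containing all other ingroup taxa, so it is the earliest-diverging (most basal) ingroup lineage.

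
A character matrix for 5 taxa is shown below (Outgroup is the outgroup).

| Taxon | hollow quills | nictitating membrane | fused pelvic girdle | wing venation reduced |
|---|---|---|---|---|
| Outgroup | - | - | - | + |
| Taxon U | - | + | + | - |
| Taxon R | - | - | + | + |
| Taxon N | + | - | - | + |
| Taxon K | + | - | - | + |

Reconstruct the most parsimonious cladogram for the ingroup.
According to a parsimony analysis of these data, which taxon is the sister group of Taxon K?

Character polarity is set by the outgroup: the derived state is whichever differs from the outgroup's state, so for wing venation reduced the derived state is '-', and for the remaining characters it is '+'.
hollow quills: derived state '+' in Taxon K and Taxon N only — synapomorphy for {Taxon K, Taxon N}.
nictitating membrane (derived state '+') is unique to Taxon U (autapomorphy; uninformative for grouping).
fused pelvic girdle (derived state '+') is shared by Taxon R and Taxon U — a synapomorphy uniting that clade.
wing venation reduced: derived state '-' in Taxon U only — an autapomorphy, so it tells us nothing about relationships among taxa.
Most parsimonious ingroup topology: ((Taxon U,Taxon R),(Taxon N,Taxon K)).
Taxon K and Taxon N form a cherry on this tree, so they are sister taxa.

Taxon N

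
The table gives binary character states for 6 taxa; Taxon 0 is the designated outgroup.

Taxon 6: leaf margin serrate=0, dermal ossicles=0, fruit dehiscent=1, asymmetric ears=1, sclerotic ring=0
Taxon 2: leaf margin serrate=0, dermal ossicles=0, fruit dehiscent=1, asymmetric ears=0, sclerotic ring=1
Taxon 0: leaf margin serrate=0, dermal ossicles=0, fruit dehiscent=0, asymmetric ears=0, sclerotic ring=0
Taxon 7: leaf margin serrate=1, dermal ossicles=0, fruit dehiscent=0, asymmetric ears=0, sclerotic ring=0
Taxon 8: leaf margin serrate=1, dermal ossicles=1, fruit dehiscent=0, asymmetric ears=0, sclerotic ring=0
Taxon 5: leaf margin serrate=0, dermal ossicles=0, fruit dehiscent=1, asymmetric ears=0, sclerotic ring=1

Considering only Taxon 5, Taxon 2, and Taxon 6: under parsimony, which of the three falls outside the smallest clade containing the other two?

Taxon 6

The outgroup has state '0' for every character, so '1' is the derived state throughout.
leaf margin serrate: derived state '1' in Taxon 7 and Taxon 8 only — synapomorphy for {Taxon 7, Taxon 8}.
dermal ossicles (derived state '1') is unique to Taxon 8 (autapomorphy; uninformative for grouping).
Only Taxon 2, Taxon 5, and Taxon 6 show the derived state '1' for fruit dehiscent, supporting them as a clade.
asymmetric ears: derived state '1' in Taxon 6 only — an autapomorphy, so it tells us nothing about relationships among taxa.
sclerotic ring (derived state '1') is shared by Taxon 2 and Taxon 5 — a synapomorphy uniting that clade.
Most parsimonious ingroup topology: ((Taxon 8,Taxon 7),(Taxon 6,(Taxon 5,Taxon 2))).
Taxon 5 and Taxon 2 share a more recent common ancestor with each other than either does with Taxon 6, so Taxon 6 is the least closely related of the three.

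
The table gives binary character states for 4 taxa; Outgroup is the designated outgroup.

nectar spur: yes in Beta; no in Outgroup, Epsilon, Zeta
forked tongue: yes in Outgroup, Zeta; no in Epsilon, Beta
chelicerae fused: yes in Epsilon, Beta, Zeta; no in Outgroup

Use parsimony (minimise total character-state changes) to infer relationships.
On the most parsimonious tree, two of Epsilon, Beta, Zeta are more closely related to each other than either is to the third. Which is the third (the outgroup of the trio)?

Character polarity is set by the outgroup: the derived state is whichever differs from the outgroup's state, so for forked tongue the derived state is 'no', and for the remaining characters it is 'yes'.
nectar spur (derived state 'yes') is unique to Beta (autapomorphy; uninformative for grouping).
forked tongue: derived state 'no' in Beta and Epsilon only — synapomorphy for {Beta, Epsilon}.
chelicerae fused (derived state 'yes') is shared by all ingroup taxa — unites the whole ingroup.
Most parsimonious ingroup topology: ((Epsilon,Beta),Zeta).
Epsilon and Beta share a more recent common ancestor with each other than either does with Zeta, so Zeta is the least closely related of the three.

Zeta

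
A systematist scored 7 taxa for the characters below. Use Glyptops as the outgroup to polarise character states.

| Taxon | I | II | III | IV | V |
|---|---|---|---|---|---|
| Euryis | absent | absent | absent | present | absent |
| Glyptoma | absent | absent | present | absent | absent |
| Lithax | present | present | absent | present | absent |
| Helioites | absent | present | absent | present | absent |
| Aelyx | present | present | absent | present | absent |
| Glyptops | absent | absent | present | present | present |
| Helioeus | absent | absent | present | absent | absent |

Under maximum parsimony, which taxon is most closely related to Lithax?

Character polarity is set by the outgroup: the derived state is whichever differs from the outgroup's state, so for III, IV, V the derived state is 'absent', and for the remaining characters it is 'present'.
I (derived state 'present') is shared by Aelyx and Lithax — a synapomorphy uniting that clade.
Only Aelyx, Helioites, and Lithax show the derived state 'present' for II, supporting them as a clade.
Only Aelyx, Euryis, Helioites, and Lithax show the derived state 'absent' for III, supporting them as a clade.
IV: derived state 'absent' in Glyptoma and Helioeus only — synapomorphy for {Glyptoma, Helioeus}.
All ingroup taxa share the derived state 'absent' for V; it defines the ingroup but does not resolve relationships within it.
Most parsimonious ingroup topology: ((((Aelyx,Lithax),Helioites),Euryis),(Glyptoma,Helioeus)).
Lithax and Aelyx form a cherry on this tree, so they are sister taxa.

Aelyx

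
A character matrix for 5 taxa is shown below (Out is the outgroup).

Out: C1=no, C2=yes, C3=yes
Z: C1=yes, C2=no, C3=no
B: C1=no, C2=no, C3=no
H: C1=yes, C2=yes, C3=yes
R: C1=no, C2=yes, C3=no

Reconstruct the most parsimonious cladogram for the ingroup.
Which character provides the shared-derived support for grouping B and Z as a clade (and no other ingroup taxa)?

C2

Character polarity is set by the outgroup: the derived state is whichever differs from the outgroup's state, so for C2, C3 the derived state is 'no', and for the remaining characters it is 'yes'.
C1 (state 'yes') occurs in H and Z but conflicts with the nesting implied by the other characters — most parsimoniously interpreted as homoplasy.
C2: derived state 'no' in B and Z only — synapomorphy for {B, Z}.
C3: derived state 'no' in B, R, and Z only — synapomorphy for {B, R, Z}.
Most parsimonious ingroup topology: (((Z,B),R),H).
The clade {B, Z} is supported by C2: its derived state 'no' occurs in exactly those taxa and in no other taxon (including the outgroup).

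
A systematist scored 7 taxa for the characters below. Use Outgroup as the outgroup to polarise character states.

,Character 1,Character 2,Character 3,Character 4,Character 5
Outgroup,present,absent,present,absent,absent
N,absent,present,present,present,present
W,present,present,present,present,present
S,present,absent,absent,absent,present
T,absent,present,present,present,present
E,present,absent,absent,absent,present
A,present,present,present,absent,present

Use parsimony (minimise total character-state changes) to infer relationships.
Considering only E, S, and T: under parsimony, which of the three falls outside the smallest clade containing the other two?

Character polarity is set by the outgroup: the derived state is whichever differs from the outgroup's state, so for Character 1, Character 3 the derived state is 'absent', and for the remaining characters it is 'present'.
Character 1: derived state 'absent' in N and T only — synapomorphy for {N, T}.
Character 2 (derived state 'present') is shared by A, N, T, and W — a synapomorphy uniting that clade.
Character 3: derived state 'absent' in E and S only — synapomorphy for {E, S}.
Character 4 (derived state 'present') is shared by N, T, and W — a synapomorphy uniting that clade.
Character 5 (derived state 'present') is shared by all ingroup taxa — unites the whole ingroup.
Most parsimonious ingroup topology: ((((N,T),W),A),(S,E)).
S and E share a more recent common ancestor with each other than either does with T, so T is the least closely related of the three.

T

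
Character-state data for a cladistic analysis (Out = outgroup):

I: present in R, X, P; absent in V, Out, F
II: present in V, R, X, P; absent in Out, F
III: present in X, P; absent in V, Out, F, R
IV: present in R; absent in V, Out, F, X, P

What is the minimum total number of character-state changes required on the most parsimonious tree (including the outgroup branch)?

The outgroup has state 'absent' for every character, so 'present' is the derived state throughout.
I (derived state 'present') is shared by P, R, and X — a synapomorphy uniting that clade.
II (derived state 'present') is shared by P, R, V, and X — a synapomorphy uniting that clade.
Only P and X show the derived state 'present' for III, supporting them as a clade.
IV: derived state 'present' in R only — an autapomorphy, so it tells us nothing about relationships among taxa.
Most parsimonious ingroup topology: (((R,(P,X)),V),F).
Changes per character on this tree: I: 1; II: 1; III: 1; IV: 1.
Total = 4.

4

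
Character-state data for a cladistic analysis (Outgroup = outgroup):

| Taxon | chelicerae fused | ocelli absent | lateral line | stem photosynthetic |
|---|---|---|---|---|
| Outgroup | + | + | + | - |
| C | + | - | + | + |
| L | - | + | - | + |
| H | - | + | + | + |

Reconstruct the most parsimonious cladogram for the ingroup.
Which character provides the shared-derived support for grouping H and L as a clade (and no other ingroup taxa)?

chelicerae fused

Character polarity is set by the outgroup: the derived state is whichever differs from the outgroup's state, so for chelicerae fused, ocelli absent, lateral line the derived state is '-', and for the remaining characters it is '+'.
Only H and L show the derived state '-' for chelicerae fused, supporting them as a clade.
ocelli absent: derived state '-' in C only — an autapomorphy, so it tells us nothing about relationships among taxa.
lateral line (derived state '-') is unique to L (autapomorphy; uninformative for grouping).
stem photosynthetic (derived state '+') is shared by all ingroup taxa — unites the whole ingroup.
Most parsimonious ingroup topology: (C,(L,H)).
The clade {H, L} is supported by chelicerae fused: its derived state '-' occurs in exactly those taxa and in no other taxon (including the outgroup).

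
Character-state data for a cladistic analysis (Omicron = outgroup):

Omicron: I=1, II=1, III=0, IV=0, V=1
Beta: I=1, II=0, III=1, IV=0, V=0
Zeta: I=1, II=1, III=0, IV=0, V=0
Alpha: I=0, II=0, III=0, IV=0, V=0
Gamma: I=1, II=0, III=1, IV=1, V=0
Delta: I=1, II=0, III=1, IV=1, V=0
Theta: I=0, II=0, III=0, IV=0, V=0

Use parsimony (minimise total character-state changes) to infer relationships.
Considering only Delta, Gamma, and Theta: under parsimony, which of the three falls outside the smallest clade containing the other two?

Theta

Character polarity is set by the outgroup: the derived state is whichever differs from the outgroup's state, so for I, II, V the derived state is '0', and for the remaining characters it is '1'.
I (derived state '0') is shared by Alpha and Theta — a synapomorphy uniting that clade.
Only Alpha, Beta, Delta, Gamma, and Theta show the derived state '0' for II, supporting them as a clade.
III (derived state '1') is shared by Beta, Delta, and Gamma — a synapomorphy uniting that clade.
Only Delta and Gamma show the derived state '1' for IV, supporting them as a clade.
All ingroup taxa share the derived state '0' for V; it defines the ingroup but does not resolve relationships within it.
Most parsimonious ingroup topology: (((Beta,(Gamma,Delta)),(Alpha,Theta)),Zeta).
Gamma and Delta share a more recent common ancestor with each other than either does with Theta, so Theta is the least closely related of the three.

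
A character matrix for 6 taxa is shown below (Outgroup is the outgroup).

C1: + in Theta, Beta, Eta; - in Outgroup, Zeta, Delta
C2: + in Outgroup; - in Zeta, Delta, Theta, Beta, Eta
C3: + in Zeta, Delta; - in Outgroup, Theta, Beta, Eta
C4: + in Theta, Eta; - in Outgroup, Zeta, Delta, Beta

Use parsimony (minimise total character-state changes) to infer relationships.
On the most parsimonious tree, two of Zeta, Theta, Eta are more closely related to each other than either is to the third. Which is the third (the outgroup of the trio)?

Character polarity is set by the outgroup: the derived state is whichever differs from the outgroup's state, so for C2 the derived state is '-', and for the remaining characters it is '+'.
Only Beta, Eta, and Theta show the derived state '+' for C1, supporting them as a clade.
C2 (derived state '-') is shared by all ingroup taxa — unites the whole ingroup.
C3: derived state '+' in Delta and Zeta only — synapomorphy for {Delta, Zeta}.
Only Eta and Theta show the derived state '+' for C4, supporting them as a clade.
Most parsimonious ingroup topology: ((Zeta,Delta),((Theta,Eta),Beta)).
Theta and Eta share a more recent common ancestor with each other than either does with Zeta, so Zeta is the least closely related of the three.

Zeta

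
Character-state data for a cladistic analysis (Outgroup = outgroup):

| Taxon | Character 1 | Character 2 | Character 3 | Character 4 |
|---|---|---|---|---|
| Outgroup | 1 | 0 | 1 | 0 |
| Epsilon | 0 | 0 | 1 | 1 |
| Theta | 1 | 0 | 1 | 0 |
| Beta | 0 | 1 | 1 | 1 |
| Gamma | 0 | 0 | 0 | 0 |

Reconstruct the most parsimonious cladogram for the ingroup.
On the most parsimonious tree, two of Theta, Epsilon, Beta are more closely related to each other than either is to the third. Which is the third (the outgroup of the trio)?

Character polarity is set by the outgroup: the derived state is whichever differs from the outgroup's state, so for Character 1, Character 3 the derived state is '0', and for the remaining characters it is '1'.
Only Beta, Epsilon, and Gamma show the derived state '0' for Character 1, supporting them as a clade.
Character 2: derived state '1' in Beta only — an autapomorphy, so it tells us nothing about relationships among taxa.
Character 3: derived state '0' in Gamma only — an autapomorphy, so it tells us nothing about relationships among taxa.
Only Beta and Epsilon show the derived state '1' for Character 4, supporting them as a clade.
Most parsimonious ingroup topology: (((Epsilon,Beta),Gamma),Theta).
Beta and Epsilon share a more recent common ancestor with each other than either does with Theta, so Theta is the least closely related of the three.

Theta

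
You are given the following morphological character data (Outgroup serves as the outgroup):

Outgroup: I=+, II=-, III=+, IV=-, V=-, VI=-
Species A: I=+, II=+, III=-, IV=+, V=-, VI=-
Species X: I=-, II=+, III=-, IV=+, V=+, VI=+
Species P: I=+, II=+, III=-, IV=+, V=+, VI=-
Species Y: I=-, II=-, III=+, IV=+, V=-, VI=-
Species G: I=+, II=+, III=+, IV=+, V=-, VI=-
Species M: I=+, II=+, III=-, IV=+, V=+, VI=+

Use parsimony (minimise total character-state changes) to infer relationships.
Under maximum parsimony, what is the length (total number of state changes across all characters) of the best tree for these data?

Character polarity is set by the outgroup: the derived state is whichever differs from the outgroup's state, so for I, III the derived state is '-', and for the remaining characters it is '+'.
I (state '-') occurs in Species X and Species Y but conflicts with the nesting implied by the other characters — most parsimoniously interpreted as homoplasy.
II: derived state '+' in Species A, Species G, Species M, Species P, and Species X only — synapomorphy for {Species A, Species G, Species M, Species P, Species X}.
III: derived state '-' in Species A, Species M, Species P, and Species X only — synapomorphy for {Species A, Species M, Species P, Species X}.
IV (derived state '+') is shared by all ingroup taxa — unites the whole ingroup.
V: derived state '+' in Species M, Species P, and Species X only — synapomorphy for {Species M, Species P, Species X}.
VI: derived state '+' in Species M and Species X only — synapomorphy for {Species M, Species X}.
Most parsimonious ingroup topology: (((Species A,((Species X,Species M),Species P)),Species G),Species Y).
Changes per character on this tree: I: 2; II: 1; III: 1; IV: 1; V: 1; VI: 1.
Total = 7.

7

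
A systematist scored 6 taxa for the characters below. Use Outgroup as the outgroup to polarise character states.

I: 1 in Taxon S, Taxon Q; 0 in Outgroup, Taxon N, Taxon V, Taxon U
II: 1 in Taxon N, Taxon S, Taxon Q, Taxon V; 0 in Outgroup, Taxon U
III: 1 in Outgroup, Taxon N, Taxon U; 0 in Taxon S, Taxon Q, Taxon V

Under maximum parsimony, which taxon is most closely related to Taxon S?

Character polarity is set by the outgroup: the derived state is whichever differs from the outgroup's state, so for III the derived state is '0', and for the remaining characters it is '1'.
I (derived state '1') is shared by Taxon Q and Taxon S — a synapomorphy uniting that clade.
Only Taxon N, Taxon Q, Taxon S, and Taxon V show the derived state '1' for II, supporting them as a clade.
Only Taxon Q, Taxon S, and Taxon V show the derived state '0' for III, supporting them as a clade.
Most parsimonious ingroup topology: ((Taxon N,((Taxon S,Taxon Q),Taxon V)),Taxon U).
Taxon S and Taxon Q form a cherry on this tree, so they are sister taxa.

Taxon Q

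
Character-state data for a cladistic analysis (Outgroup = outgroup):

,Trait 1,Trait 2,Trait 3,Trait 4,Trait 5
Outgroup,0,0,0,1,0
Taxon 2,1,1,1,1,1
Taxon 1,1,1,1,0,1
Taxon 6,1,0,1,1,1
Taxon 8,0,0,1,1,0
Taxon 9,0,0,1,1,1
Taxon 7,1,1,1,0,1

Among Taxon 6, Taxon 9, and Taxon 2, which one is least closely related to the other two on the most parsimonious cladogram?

Character polarity is set by the outgroup: the derived state is whichever differs from the outgroup's state, so for Trait 4 the derived state is '0', and for the remaining characters it is '1'.
Trait 1: derived state '1' in Taxon 1, Taxon 2, Taxon 6, and Taxon 7 only — synapomorphy for {Taxon 1, Taxon 2, Taxon 6, Taxon 7}.
Trait 2: derived state '1' in Taxon 1, Taxon 2, and Taxon 7 only — synapomorphy for {Taxon 1, Taxon 2, Taxon 7}.
Trait 3 (derived state '1') is shared by all ingroup taxa — unites the whole ingroup.
Trait 4 (derived state '0') is shared by Taxon 1 and Taxon 7 — a synapomorphy uniting that clade.
Trait 5: derived state '1' in Taxon 1, Taxon 2, Taxon 6, Taxon 7, and Taxon 9 only — synapomorphy for {Taxon 1, Taxon 2, Taxon 6, Taxon 7, Taxon 9}.
Most parsimonious ingroup topology: ((((Taxon 2,(Taxon 1,Taxon 7)),Taxon 6),Taxon 9),Taxon 8).
Taxon 2 and Taxon 6 share a more recent common ancestor with each other than either does with Taxon 9, so Taxon 9 is the least closely related of the three.

Taxon 9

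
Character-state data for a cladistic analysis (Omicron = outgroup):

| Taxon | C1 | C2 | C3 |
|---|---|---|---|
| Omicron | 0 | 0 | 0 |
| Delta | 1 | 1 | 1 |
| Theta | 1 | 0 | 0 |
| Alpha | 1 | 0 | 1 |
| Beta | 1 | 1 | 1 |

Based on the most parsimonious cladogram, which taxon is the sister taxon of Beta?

Delta

The outgroup has state '0' for every character, so '1' is the derived state throughout.
All ingroup taxa share the derived state '1' for C1; it defines the ingroup but does not resolve relationships within it.
C2 (derived state '1') is shared by Beta and Delta — a synapomorphy uniting that clade.
C3: derived state '1' in Alpha, Beta, and Delta only — synapomorphy for {Alpha, Beta, Delta}.
Most parsimonious ingroup topology: (((Delta,Beta),Alpha),Theta).
Beta and Delta form a cherry on this tree, so they are sister taxa.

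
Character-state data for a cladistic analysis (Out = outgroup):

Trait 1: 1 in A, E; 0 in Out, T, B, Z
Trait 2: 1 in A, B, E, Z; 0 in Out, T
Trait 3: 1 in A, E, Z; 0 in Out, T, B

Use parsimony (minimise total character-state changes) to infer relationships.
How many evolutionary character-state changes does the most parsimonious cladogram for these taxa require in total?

3

The outgroup has state '0' for every character, so '1' is the derived state throughout.
Trait 1: derived state '1' in A and E only — synapomorphy for {A, E}.
Trait 2 (derived state '1') is shared by A, B, E, and Z — a synapomorphy uniting that clade.
Trait 3 (derived state '1') is shared by A, E, and Z — a synapomorphy uniting that clade.
Most parsimonious ingroup topology: ((((A,E),Z),B),T).
Changes per character on this tree: Trait 1: 1; Trait 2: 1; Trait 3: 1.
Total = 3.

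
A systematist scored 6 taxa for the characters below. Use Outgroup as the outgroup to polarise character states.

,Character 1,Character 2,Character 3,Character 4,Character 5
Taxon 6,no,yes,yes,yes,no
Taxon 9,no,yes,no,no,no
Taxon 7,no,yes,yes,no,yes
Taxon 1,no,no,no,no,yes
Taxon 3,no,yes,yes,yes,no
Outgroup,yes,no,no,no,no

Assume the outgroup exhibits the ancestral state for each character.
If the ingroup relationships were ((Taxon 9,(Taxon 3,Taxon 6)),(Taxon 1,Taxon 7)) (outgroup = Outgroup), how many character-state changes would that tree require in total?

Map each character onto ((Taxon 9,(Taxon 3,Taxon 6)),(Taxon 1,Taxon 7)) (rooted by Outgroup) and count the minimum state changes it requires (Fitch parsimony):
Character 1: 1; Character 2: 2; Character 3: 2; Character 4: 1; Character 5: 1.
Total tree length = 7.

7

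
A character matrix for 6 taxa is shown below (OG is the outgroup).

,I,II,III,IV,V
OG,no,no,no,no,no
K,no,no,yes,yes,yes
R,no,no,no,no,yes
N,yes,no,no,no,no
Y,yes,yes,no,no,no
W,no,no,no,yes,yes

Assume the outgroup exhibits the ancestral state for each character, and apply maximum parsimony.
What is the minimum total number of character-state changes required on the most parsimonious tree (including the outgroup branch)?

5

The outgroup has state 'no' for every character, so 'yes' is the derived state throughout.
Only N and Y show the derived state 'yes' for I, supporting them as a clade.
II (derived state 'yes') is unique to Y (autapomorphy; uninformative for grouping).
III (derived state 'yes') is unique to K (autapomorphy; uninformative for grouping).
IV: derived state 'yes' in K and W only — synapomorphy for {K, W}.
V: derived state 'yes' in K, R, and W only — synapomorphy for {K, R, W}.
Most parsimonious ingroup topology: (((K,W),R),(N,Y)).
Changes per character on this tree: I: 1; II: 1; III: 1; IV: 1; V: 1.
Total = 5.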